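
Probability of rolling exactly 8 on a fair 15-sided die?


Favorable outcomes (roll = 8): 1
Total outcomes = 15
P = 1/15 = 0.0667

P = 0.0667


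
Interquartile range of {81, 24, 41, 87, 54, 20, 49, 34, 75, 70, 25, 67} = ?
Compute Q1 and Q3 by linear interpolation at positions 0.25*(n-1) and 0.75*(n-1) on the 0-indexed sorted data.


Sorted: 20, 24, 25, 34, 41, 49, 54, 67, 70, 75, 81, 87
Q1 (25th %ile) = 31.7500
Q3 (75th %ile) = 71.2500
IQR = 71.2500 - 31.7500 = 39.5000

IQR = 39.5000


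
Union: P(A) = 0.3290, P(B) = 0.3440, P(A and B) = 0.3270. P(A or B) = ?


P(A∪B) = 0.3290 + 0.3440 - 0.3270
= 0.6730 - 0.3270
= 0.3460

P(A∪B) = 0.3460


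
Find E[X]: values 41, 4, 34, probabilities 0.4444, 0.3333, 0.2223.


E[X] = 41*0.4444 + 4*0.3333 + 34*0.2223
= 18.2204 + 1.3332 + 7.5582
= 27.1118

E[X] = 27.1118


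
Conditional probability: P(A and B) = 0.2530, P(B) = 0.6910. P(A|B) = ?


P(A|B) = 0.2530/0.6910 = 0.3661

P(A|B) = 0.3661


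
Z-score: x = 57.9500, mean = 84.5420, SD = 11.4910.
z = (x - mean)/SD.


z = (57.9500 - 84.5420)/11.4910
= -26.5920/11.4910
= -2.3142

z = -2.3142


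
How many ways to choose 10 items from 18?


C(18,10) = 18!/(10! × 8!)
= 6402373705728000/(3628800 × 40320)
= 43758

C(18,10) = 43758


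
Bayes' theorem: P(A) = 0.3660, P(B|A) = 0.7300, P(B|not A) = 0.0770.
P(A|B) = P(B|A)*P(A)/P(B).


P(B) = P(B|A)*P(A) + P(B|A')*P(A')
= 0.7300*0.3660 + 0.0770*0.6340
= 0.267180 + 0.048818 = 0.315998
P(A|B) = 0.267180/0.315998 = 0.8455

P(A|B) = 0.8455


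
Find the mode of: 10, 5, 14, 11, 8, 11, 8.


Frequencies: 5:1, 8:2, 10:1, 11:2, 14:1
Max frequency = 2
Mode = 8, 11

Mode = 8, 11


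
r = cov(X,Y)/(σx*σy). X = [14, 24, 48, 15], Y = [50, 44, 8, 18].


Mean X = 25.2500, Mean Y = 30.0000
SD X = 13.699909, SD Y = 17.492856
Cov = -155.000000
r = -155.000000/(13.699909*17.492856) = -0.6468

r = -0.6468


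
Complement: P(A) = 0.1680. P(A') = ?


P(not A) = 1 - 0.1680 = 0.8320

P(not A) = 0.8320


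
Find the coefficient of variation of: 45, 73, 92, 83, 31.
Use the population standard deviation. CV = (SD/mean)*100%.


Mean = 64.8000
SD = 23.1206
CV = (23.1206/64.8000)*100 = 35.6799%

CV = 35.6799%


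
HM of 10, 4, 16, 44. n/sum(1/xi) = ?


Sum of reciprocals = 1/10 + 1/4 + 1/16 + 1/44 = 0.435227
HM = 4/0.435227 = 9.1906

HM = 9.1906


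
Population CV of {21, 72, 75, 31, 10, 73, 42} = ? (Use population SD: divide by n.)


Mean = 46.2857
SD = 25.0925
CV = (25.0925/46.2857)*100 = 54.2122%

CV = 54.2122%


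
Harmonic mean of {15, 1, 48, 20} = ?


Sum of reciprocals = 1/15 + 1/1 + 1/48 + 1/20 = 1.137500
HM = 4/1.137500 = 3.5165

HM = 3.5165


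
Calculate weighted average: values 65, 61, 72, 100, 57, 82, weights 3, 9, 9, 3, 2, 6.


Numerator = 65*3 + 61*9 + 72*9 + 100*3 + 57*2 + 82*6 = 2298
Denominator = 3 + 9 + 9 + 3 + 2 + 6 = 32
WM = 2298/32 = 71.8125

WM = 71.8125


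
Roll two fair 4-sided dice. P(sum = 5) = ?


Total outcomes = 4×4 = 16
Favorable (sum = 5): 4
P = 4/16 = 0.2500

P = 0.2500


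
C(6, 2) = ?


C(6,2) = 6!/(2! × 4!)
= 720/(2 × 24)
= 15

C(6,2) = 15


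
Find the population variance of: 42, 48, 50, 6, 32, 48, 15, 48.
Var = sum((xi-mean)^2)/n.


Mean = 36.1250
Squared deviations: 34.5156, 141.0156, 192.5156, 907.5156, 17.0156, 141.0156, 446.2656, 141.0156
Sum = 2020.8750
Variance = 2020.8750/8 = 252.6094

Variance = 252.6094


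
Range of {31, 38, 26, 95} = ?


Max = 95, Min = 26
Range = 95 - 26 = 69

Range = 69


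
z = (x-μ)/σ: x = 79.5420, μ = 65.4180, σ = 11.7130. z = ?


z = (79.5420 - 65.4180)/11.7130
= 14.1240/11.7130
= 1.2058

z = 1.2058


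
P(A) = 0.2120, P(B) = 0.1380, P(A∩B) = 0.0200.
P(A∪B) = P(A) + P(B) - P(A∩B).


P(A∪B) = 0.2120 + 0.1380 - 0.0200
= 0.3500 - 0.0200
= 0.3300

P(A∪B) = 0.3300


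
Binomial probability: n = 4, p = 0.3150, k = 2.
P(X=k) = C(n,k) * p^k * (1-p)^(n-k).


C(4,2) = 6
p^2 = 0.099225
(1-p)^2 = 0.469225
P = 6 * 0.099225 * 0.469225 = 0.2794

P(X=2) = 0.2794


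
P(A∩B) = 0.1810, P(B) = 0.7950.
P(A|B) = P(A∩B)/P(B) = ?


P(A|B) = 0.1810/0.7950 = 0.2277

P(A|B) = 0.2277


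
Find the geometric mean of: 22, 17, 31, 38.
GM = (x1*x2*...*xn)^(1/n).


Product = 22 × 17 × 31 × 38 = 440572
GM = 440572^(1/4) = 25.7635

GM = 25.7635


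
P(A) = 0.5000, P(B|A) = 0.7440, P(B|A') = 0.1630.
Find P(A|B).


P(B) = P(B|A)*P(A) + P(B|A')*P(A')
= 0.7440*0.5000 + 0.1630*0.5000
= 0.372000 + 0.081500 = 0.453500
P(A|B) = 0.372000/0.453500 = 0.8203

P(A|B) = 0.8203


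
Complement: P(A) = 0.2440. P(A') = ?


P(not A) = 1 - 0.2440 = 0.7560

P(not A) = 0.7560


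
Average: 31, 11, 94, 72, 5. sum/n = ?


Sum = 31 + 11 + 94 + 72 + 5 = 213
n = 5
Mean = 213/5 = 42.6000

Mean = 42.6000


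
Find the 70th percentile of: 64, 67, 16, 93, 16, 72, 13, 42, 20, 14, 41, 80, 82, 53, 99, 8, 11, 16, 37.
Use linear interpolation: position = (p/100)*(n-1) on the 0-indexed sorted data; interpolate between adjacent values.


Sorted: 8, 11, 13, 14, 16, 16, 16, 20, 37, 41, 42, 53, 64, 67, 72, 80, 82, 93, 99
n = 19
Index = 70/100 * 18 = 12.6000
Lower = data[12] = 64, Upper = data[13] = 67
P70 = 64 + 0.6000*(3) = 65.8000

P70 = 65.8000


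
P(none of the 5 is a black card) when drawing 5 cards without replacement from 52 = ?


P(no black cards) = (26/52) × (25/51) × (24/50) × (23/49) × (22/48)
= 0.0253

P = 0.0253


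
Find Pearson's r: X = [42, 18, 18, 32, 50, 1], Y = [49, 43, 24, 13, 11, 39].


Mean X = 26.8333, Mean Y = 29.8333
SD X = 16.415609, SD Y = 14.701663
Cov = -89.027778
r = -89.027778/(16.415609*14.701663) = -0.3689

r = -0.3689


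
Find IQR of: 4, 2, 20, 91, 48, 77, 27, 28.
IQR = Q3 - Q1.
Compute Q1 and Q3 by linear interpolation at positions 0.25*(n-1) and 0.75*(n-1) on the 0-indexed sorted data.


Sorted: 2, 4, 20, 27, 28, 48, 77, 91
Q1 (25th %ile) = 16.0000
Q3 (75th %ile) = 55.2500
IQR = 55.2500 - 16.0000 = 39.2500

IQR = 39.2500


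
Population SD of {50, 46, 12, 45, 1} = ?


Mean = 30.8000
Variance = 408.5600
SD = sqrt(408.5600) = 20.2129

SD = 20.2129


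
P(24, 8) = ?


P(24,8) = 24!/16!
= 620448401733239439360000/20922789888000
= 29654190720

P(24,8) = 29654190720


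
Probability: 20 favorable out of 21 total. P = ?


P = 20/21 = 0.9524

P = 0.9524


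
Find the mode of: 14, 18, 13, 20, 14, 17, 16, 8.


Frequencies: 8:1, 13:1, 14:2, 16:1, 17:1, 18:1, 20:1
Max frequency = 2
Mode = 14

Mode = 14


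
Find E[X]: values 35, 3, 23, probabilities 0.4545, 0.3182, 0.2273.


E[X] = 35*0.4545 + 3*0.3182 + 23*0.2273
= 15.9075 + 0.9546 + 5.2279
= 22.0900

E[X] = 22.0900


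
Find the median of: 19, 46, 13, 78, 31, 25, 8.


Sorted: 8, 13, 19, 25, 31, 46, 78
n = 7 (odd)
Middle value = 25

Median = 25


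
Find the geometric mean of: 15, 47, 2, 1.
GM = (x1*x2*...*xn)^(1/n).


Product = 15 × 47 × 2 × 1 = 1410
GM = 1410^(1/4) = 6.1278

GM = 6.1278


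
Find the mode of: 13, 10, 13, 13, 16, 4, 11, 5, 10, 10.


Frequencies: 4:1, 5:1, 10:3, 11:1, 13:3, 16:1
Max frequency = 3
Mode = 10, 13

Mode = 10, 13


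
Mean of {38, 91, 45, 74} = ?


Sum = 38 + 91 + 45 + 74 = 248
n = 4
Mean = 248/4 = 62.0000

Mean = 62.0000


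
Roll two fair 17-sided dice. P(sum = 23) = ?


Total outcomes = 17×17 = 289
Favorable (sum = 23): 12
P = 12/289 = 0.0415

P = 0.0415


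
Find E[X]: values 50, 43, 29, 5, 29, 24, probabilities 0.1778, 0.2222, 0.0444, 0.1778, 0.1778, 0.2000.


E[X] = 50*0.1778 + 43*0.2222 + 29*0.0444 + 5*0.1778 + 29*0.1778 + 24*0.2000
= 8.8900 + 9.5546 + 1.2876 + 0.8890 + 5.1562 + 4.8000
= 30.5774

E[X] = 30.5774


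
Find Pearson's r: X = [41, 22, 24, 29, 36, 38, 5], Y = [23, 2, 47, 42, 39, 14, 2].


Mean X = 27.8571, Mean Y = 24.1429
SD X = 11.432142, SD Y = 17.512678
Cov = 81.591837
r = 81.591837/(11.432142*17.512678) = 0.4075

r = 0.4075


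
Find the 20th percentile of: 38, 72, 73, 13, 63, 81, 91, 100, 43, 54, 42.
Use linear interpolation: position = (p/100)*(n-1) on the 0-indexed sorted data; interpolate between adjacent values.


Sorted: 13, 38, 42, 43, 54, 63, 72, 73, 81, 91, 100
n = 11
Index = 20/100 * 10 = 2.0000
Lower = data[2] = 42, Upper = data[3] = 43
P20 = 42 + 0*(1) = 42.0000

P20 = 42.0000


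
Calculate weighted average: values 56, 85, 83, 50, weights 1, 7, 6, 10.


Numerator = 56*1 + 85*7 + 83*6 + 50*10 = 1649
Denominator = 1 + 7 + 6 + 10 = 24
WM = 1649/24 = 68.7083

WM = 68.7083


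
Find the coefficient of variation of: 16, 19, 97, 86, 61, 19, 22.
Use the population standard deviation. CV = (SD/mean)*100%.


Mean = 45.7143
SD = 32.4245
CV = (32.4245/45.7143)*100 = 70.9286%

CV = 70.9286%


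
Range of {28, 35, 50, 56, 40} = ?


Max = 56, Min = 28
Range = 56 - 28 = 28

Range = 28


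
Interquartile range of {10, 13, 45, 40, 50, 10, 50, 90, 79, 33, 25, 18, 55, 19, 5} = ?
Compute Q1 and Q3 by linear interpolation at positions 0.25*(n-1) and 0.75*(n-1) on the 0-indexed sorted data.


Sorted: 5, 10, 10, 13, 18, 19, 25, 33, 40, 45, 50, 50, 55, 79, 90
Q1 (25th %ile) = 15.5000
Q3 (75th %ile) = 50.0000
IQR = 50.0000 - 15.5000 = 34.5000

IQR = 34.5000


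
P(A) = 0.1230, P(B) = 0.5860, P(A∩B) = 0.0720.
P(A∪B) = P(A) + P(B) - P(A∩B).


P(A∪B) = 0.1230 + 0.5860 - 0.0720
= 0.7090 - 0.0720
= 0.6370

P(A∪B) = 0.6370


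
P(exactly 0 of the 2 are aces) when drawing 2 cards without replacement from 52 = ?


Hypergeometric: P(X=0) = C(4,0)·C(48,2) / C(52,2)
= 1 × 1128 / 1326
= 1128/1326 = 0.8507

P = 0.8507


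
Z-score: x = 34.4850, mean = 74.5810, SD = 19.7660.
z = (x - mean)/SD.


z = (34.4850 - 74.5810)/19.7660
= -40.0960/19.7660
= -2.0285

z = -2.0285


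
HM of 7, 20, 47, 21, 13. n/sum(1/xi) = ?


Sum of reciprocals = 1/7 + 1/20 + 1/47 + 1/21 + 1/13 = 0.338676
HM = 5/0.338676 = 14.7634

HM = 14.7634


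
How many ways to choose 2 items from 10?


C(10,2) = 10!/(2! × 8!)
= 3628800/(2 × 40320)
= 45

C(10,2) = 45


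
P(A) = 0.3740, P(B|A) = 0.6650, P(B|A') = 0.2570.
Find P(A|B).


P(B) = P(B|A)*P(A) + P(B|A')*P(A')
= 0.6650*0.3740 + 0.2570*0.6260
= 0.248710 + 0.160882 = 0.409592
P(A|B) = 0.248710/0.409592 = 0.6072

P(A|B) = 0.6072


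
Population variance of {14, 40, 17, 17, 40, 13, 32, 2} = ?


Mean = 21.8750
Squared deviations: 62.0156, 328.5156, 23.7656, 23.7656, 328.5156, 78.7656, 102.5156, 395.0156
Sum = 1342.8750
Variance = 1342.8750/8 = 167.8594

Variance = 167.8594


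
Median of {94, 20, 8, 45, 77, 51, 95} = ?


Sorted: 8, 20, 45, 51, 77, 94, 95
n = 7 (odd)
Middle value = 51

Median = 51


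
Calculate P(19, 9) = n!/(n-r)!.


P(19,9) = 19!/10!
= 121645100408832000/3628800
= 33522128640

P(19,9) = 33522128640


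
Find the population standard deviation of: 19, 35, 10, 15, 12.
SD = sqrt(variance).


Mean = 18.2000
Variance = 79.7600
SD = sqrt(79.7600) = 8.9308

SD = 8.9308


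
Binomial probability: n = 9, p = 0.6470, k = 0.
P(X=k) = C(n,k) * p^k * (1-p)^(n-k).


C(9,0) = 1
p^0 = 1.000000
(1-p)^9 = 8.510838e-05
P = 1 * 1.000000 * 8.510838e-05 = 8.5108e-05

P(X=0) = 8.5108e-05


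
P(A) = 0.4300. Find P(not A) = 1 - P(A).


P(not A) = 1 - 0.4300 = 0.5700

P(not A) = 0.5700


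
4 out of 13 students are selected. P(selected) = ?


P = 4/13 = 0.3077

P = 0.3077


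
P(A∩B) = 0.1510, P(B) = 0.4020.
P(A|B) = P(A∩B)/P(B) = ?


P(A|B) = 0.1510/0.4020 = 0.3756

P(A|B) = 0.3756


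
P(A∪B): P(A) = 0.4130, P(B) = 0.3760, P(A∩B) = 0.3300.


P(A∪B) = 0.4130 + 0.3760 - 0.3300
= 0.7890 - 0.3300
= 0.4590

P(A∪B) = 0.4590


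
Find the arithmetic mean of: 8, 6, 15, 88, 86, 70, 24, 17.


Sum = 8 + 6 + 15 + 88 + 86 + 70 + 24 + 17 = 314
n = 8
Mean = 314/8 = 39.2500

Mean = 39.2500


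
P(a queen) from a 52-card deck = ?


4 queens in 52 cards
P = 4/52 = 0.0769

P = 0.0769


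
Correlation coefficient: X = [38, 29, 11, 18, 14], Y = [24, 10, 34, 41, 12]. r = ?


Mean X = 22.0000, Mean Y = 24.2000
SD X = 10.059821, SD Y = 12.073111
Cov = -36.000000
r = -36.000000/(10.059821*12.073111) = -0.2964

r = -0.2964


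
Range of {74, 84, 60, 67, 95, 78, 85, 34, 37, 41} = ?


Max = 95, Min = 34
Range = 95 - 34 = 61

Range = 61


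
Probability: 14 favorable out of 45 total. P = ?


P = 14/45 = 0.3111

P = 0.3111


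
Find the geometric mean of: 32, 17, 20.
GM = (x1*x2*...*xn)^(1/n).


Product = 32 × 17 × 20 = 10880
GM = 10880^(1/3) = 22.1586

GM = 22.1586


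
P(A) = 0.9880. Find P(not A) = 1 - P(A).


P(not A) = 1 - 0.9880 = 0.0120

P(not A) = 0.0120


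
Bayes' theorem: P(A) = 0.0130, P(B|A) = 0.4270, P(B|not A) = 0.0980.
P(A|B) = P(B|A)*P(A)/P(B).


P(B) = P(B|A)*P(A) + P(B|A')*P(A')
= 0.4270*0.0130 + 0.0980*0.9870
= 0.005551 + 0.096726 = 0.102277
P(A|B) = 0.005551/0.102277 = 0.0543

P(A|B) = 0.0543


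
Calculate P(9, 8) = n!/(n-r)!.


P(9,8) = 9!/1!
= 362880/1
= 362880

P(9,8) = 362880


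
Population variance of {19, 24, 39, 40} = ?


Mean = 30.5000
Squared deviations: 132.2500, 42.2500, 72.2500, 90.2500
Sum = 337.0000
Variance = 337.0000/4 = 84.2500

Variance = 84.2500


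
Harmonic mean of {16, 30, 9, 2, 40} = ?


Sum of reciprocals = 1/16 + 1/30 + 1/9 + 1/2 + 1/40 = 0.731944
HM = 5/0.731944 = 6.8311

HM = 6.8311


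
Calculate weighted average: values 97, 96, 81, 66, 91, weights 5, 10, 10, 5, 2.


Numerator = 97*5 + 96*10 + 81*10 + 66*5 + 91*2 = 2767
Denominator = 5 + 10 + 10 + 5 + 2 = 32
WM = 2767/32 = 86.4688

WM = 86.4688


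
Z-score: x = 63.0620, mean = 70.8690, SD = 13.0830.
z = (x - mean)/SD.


z = (63.0620 - 70.8690)/13.0830
= -7.8070/13.0830
= -0.5967

z = -0.5967


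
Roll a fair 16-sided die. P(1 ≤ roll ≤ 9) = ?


Favorable outcomes (1 ≤ roll ≤ 9): 9
Total outcomes = 16
P = 9/16 = 0.5625

P = 0.5625


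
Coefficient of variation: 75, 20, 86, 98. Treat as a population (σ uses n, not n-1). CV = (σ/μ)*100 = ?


Mean = 69.7500
SD = 29.8528
CV = (29.8528/69.7500)*100 = 42.7997%

CV = 42.7997%


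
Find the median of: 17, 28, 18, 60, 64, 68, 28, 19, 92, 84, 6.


Sorted: 6, 17, 18, 19, 28, 28, 60, 64, 68, 84, 92
n = 11 (odd)
Middle value = 28

Median = 28


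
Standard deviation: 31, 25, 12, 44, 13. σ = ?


Mean = 25.0000
Variance = 142.0000
SD = sqrt(142.0000) = 11.9164

SD = 11.9164


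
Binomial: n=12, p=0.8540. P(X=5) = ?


C(12,5) = 792
p^5 = 0.454244
(1-p)^7 = 1.414067e-06
P = 792 * 0.454244 * 1.414067e-06 = 0.0005

P(X=5) = 0.0005


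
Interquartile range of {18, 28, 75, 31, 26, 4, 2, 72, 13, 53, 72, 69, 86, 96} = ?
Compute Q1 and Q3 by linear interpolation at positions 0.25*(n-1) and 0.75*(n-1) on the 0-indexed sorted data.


Sorted: 2, 4, 13, 18, 26, 28, 31, 53, 69, 72, 72, 75, 86, 96
Q1 (25th %ile) = 20.0000
Q3 (75th %ile) = 72.0000
IQR = 72.0000 - 20.0000 = 52.0000

IQR = 52.0000


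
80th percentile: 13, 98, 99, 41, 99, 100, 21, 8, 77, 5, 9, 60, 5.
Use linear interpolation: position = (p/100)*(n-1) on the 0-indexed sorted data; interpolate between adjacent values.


Sorted: 5, 5, 8, 9, 13, 21, 41, 60, 77, 98, 99, 99, 100
n = 13
Index = 80/100 * 12 = 9.6000
Lower = data[9] = 98, Upper = data[10] = 99
P80 = 98 + 0.6000*(1) = 98.6000

P80 = 98.6000


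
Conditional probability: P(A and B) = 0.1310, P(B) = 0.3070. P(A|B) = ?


P(A|B) = 0.1310/0.3070 = 0.4267

P(A|B) = 0.4267


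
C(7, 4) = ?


C(7,4) = 7!/(4! × 3!)
= 5040/(24 × 6)
= 35

C(7,4) = 35


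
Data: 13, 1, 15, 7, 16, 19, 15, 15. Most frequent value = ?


Frequencies: 1:1, 7:1, 13:1, 15:3, 16:1, 19:1
Max frequency = 3
Mode = 15

Mode = 15


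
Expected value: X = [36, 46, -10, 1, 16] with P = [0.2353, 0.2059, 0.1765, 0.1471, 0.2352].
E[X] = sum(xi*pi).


E[X] = 36*0.2353 + 46*0.2059 - 10*0.1765 + 1*0.1471 + 16*0.2352
= 8.4708 + 9.4714 - 1.7650 + 0.1471 + 3.7632
= 20.0875

E[X] = 20.0875


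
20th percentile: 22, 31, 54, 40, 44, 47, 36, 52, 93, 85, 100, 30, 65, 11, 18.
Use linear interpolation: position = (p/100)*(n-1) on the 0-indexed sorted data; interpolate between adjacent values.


Sorted: 11, 18, 22, 30, 31, 36, 40, 44, 47, 52, 54, 65, 85, 93, 100
n = 15
Index = 20/100 * 14 = 2.8000
Lower = data[2] = 22, Upper = data[3] = 30
P20 = 22 + 0.8000*(8) = 28.4000

P20 = 28.4000


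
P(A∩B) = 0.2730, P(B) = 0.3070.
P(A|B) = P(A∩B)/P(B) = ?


P(A|B) = 0.2730/0.3070 = 0.8893

P(A|B) = 0.8893


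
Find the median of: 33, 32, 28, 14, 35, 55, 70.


Sorted: 14, 28, 32, 33, 35, 55, 70
n = 7 (odd)
Middle value = 33

Median = 33


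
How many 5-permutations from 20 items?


P(20,5) = 20!/15!
= 2432902008176640000/1307674368000
= 1860480

P(20,5) = 1860480


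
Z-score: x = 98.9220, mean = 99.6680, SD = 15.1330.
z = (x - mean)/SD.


z = (98.9220 - 99.6680)/15.1330
= -0.7460/15.1330
= -0.0493

z = -0.0493


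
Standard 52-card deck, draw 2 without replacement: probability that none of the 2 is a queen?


P(no queens) = (48/52) × (47/51)
= 0.8507

P = 0.8507


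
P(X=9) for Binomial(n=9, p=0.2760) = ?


C(9,9) = 1
p^9 = 9.293552e-06
(1-p)^0 = 1.000000
P = 1 * 9.293552e-06 * 1.000000 = 9.2936e-06

P(X=9) = 9.2936e-06


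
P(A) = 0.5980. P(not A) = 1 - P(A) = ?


P(not A) = 1 - 0.5980 = 0.4020

P(not A) = 0.4020


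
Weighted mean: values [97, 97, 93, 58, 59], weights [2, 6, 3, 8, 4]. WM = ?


Numerator = 97*2 + 97*6 + 93*3 + 58*8 + 59*4 = 1755
Denominator = 2 + 6 + 3 + 8 + 4 = 23
WM = 1755/23 = 76.3043

WM = 76.3043


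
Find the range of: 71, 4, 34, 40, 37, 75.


Max = 75, Min = 4
Range = 75 - 4 = 71

Range = 71


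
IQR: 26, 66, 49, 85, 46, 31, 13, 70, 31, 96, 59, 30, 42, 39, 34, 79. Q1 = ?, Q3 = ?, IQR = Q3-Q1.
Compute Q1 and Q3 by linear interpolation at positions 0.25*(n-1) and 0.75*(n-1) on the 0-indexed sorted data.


Sorted: 13, 26, 30, 31, 31, 34, 39, 42, 46, 49, 59, 66, 70, 79, 85, 96
Q1 (25th %ile) = 31.0000
Q3 (75th %ile) = 67.0000
IQR = 67.0000 - 31.0000 = 36.0000

IQR = 36.0000


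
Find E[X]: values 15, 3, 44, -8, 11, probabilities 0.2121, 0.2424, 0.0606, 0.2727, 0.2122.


E[X] = 15*0.2121 + 3*0.2424 + 44*0.0606 - 8*0.2727 + 11*0.2122
= 3.1815 + 0.7272 + 2.6664 - 2.1816 + 2.3342
= 6.7277

E[X] = 6.7277


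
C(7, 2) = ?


C(7,2) = 7!/(2! × 5!)
= 5040/(2 × 120)
= 21

C(7,2) = 21


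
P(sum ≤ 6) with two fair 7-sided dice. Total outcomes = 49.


Total outcomes = 7×7 = 49
Favorable (sum ≤ 6): 15
P = 15/49 = 0.3061

P = 0.3061


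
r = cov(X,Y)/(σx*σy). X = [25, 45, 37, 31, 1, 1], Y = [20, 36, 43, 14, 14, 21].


Mean X = 23.3333, Mean Y = 24.6667
SD X = 16.908249, SD Y = 11.010096
Cov = 121.111111
r = 121.111111/(16.908249*11.010096) = 0.6506

r = 0.6506


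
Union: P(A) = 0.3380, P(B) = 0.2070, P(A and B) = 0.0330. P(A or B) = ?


P(A∪B) = 0.3380 + 0.2070 - 0.0330
= 0.5450 - 0.0330
= 0.5120

P(A∪B) = 0.5120


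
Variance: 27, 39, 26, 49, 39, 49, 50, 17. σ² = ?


Mean = 37.0000
Squared deviations: 100.0000, 4.0000, 121.0000, 144.0000, 4.0000, 144.0000, 169.0000, 400.0000
Sum = 1086.0000
Variance = 1086.0000/8 = 135.7500

Variance = 135.7500


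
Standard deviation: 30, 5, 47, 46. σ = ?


Mean = 32.0000
Variance = 288.5000
SD = sqrt(288.5000) = 16.9853

SD = 16.9853


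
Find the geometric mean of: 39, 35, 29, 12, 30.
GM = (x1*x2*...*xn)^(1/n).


Product = 39 × 35 × 29 × 12 × 30 = 14250600
GM = 14250600^(1/5) = 26.9629

GM = 26.9629


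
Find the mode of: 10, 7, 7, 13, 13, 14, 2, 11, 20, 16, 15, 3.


Frequencies: 2:1, 3:1, 7:2, 10:1, 11:1, 13:2, 14:1, 15:1, 16:1, 20:1
Max frequency = 2
Mode = 7, 13

Mode = 7, 13


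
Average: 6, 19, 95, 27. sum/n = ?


Sum = 6 + 19 + 95 + 27 = 147
n = 4
Mean = 147/4 = 36.7500

Mean = 36.7500


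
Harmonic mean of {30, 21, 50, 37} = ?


Sum of reciprocals = 1/30 + 1/21 + 1/50 + 1/37 = 0.127979
HM = 4/0.127979 = 31.2550

HM = 31.2550


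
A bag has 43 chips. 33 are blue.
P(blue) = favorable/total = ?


P = 33/43 = 0.7674

P = 0.7674


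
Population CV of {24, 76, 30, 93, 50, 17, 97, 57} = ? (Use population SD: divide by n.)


Mean = 55.5000
SD = 28.9525
CV = (28.9525/55.5000)*100 = 52.1668%

CV = 52.1668%


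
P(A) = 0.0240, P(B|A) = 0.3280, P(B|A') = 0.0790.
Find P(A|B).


P(B) = P(B|A)*P(A) + P(B|A')*P(A')
= 0.3280*0.0240 + 0.0790*0.9760
= 0.007872 + 0.077104 = 0.084976
P(A|B) = 0.007872/0.084976 = 0.0926

P(A|B) = 0.0926


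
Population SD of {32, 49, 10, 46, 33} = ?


Mean = 34.0000
Variance = 190.0000
SD = sqrt(190.0000) = 13.7840

SD = 13.7840


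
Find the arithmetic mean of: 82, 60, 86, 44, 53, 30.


Sum = 82 + 60 + 86 + 44 + 53 + 30 = 355
n = 6
Mean = 355/6 = 59.1667

Mean = 59.1667


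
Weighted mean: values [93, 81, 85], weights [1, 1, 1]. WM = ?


Numerator = 93*1 + 81*1 + 85*1 = 259
Denominator = 1 + 1 + 1 = 3
WM = 259/3 = 86.3333

WM = 86.3333


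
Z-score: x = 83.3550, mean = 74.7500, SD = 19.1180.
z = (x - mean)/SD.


z = (83.3550 - 74.7500)/19.1180
= 8.6050/19.1180
= 0.4501

z = 0.4501


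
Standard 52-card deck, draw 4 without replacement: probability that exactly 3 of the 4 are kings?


Hypergeometric: P(X=3) = C(4,3)·C(48,1) / C(52,4)
= 4 × 48 / 270725
= 192/270725 = 0.0007

P = 0.0007


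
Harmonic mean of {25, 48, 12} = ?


Sum of reciprocals = 1/25 + 1/48 + 1/12 = 0.144167
HM = 3/0.144167 = 20.8092

HM = 20.8092


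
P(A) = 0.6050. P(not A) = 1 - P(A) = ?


P(not A) = 1 - 0.6050 = 0.3950

P(not A) = 0.3950


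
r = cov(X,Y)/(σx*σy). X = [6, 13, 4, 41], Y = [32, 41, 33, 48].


Mean X = 16.0000, Mean Y = 38.5000
SD X = 14.815532, SD Y = 6.500000
Cov = 90.250000
r = 90.250000/(14.815532*6.500000) = 0.9372

r = 0.9372


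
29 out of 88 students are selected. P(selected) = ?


P = 29/88 = 0.3295

P = 0.3295


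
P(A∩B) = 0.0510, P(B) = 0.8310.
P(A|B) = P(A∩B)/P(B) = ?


P(A|B) = 0.0510/0.8310 = 0.0614

P(A|B) = 0.0614


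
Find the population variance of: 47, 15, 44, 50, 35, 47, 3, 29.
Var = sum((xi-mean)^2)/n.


Mean = 33.7500
Squared deviations: 175.5625, 351.5625, 105.0625, 264.0625, 1.5625, 175.5625, 945.5625, 22.5625
Sum = 2041.5000
Variance = 2041.5000/8 = 255.1875

Variance = 255.1875


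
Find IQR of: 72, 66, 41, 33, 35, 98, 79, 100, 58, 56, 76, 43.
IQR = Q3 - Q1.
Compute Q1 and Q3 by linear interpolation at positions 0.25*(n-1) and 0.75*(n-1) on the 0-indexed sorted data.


Sorted: 33, 35, 41, 43, 56, 58, 66, 72, 76, 79, 98, 100
Q1 (25th %ile) = 42.5000
Q3 (75th %ile) = 76.7500
IQR = 76.7500 - 42.5000 = 34.2500

IQR = 34.2500


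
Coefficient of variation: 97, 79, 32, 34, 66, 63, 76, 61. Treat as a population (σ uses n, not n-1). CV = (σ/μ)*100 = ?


Mean = 63.5000
SD = 20.5973
CV = (20.5973/63.5000)*100 = 32.4367%

CV = 32.4367%


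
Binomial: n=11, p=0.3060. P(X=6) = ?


C(11,6) = 462
p^6 = 0.000821
(1-p)^5 = 0.160989
P = 462 * 0.000821 * 0.160989 = 0.0611

P(X=6) = 0.0611


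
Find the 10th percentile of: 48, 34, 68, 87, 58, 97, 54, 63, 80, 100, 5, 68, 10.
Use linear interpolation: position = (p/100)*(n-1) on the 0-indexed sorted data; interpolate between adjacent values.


Sorted: 5, 10, 34, 48, 54, 58, 63, 68, 68, 80, 87, 97, 100
n = 13
Index = 10/100 * 12 = 1.2000
Lower = data[1] = 10, Upper = data[2] = 34
P10 = 10 + 0.2000*(24) = 14.8000

P10 = 14.8000


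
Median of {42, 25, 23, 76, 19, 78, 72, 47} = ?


Sorted: 19, 23, 25, 42, 47, 72, 76, 78
n = 8 (even)
Middle values: 42 and 47
Median = (42+47)/2 = 44.5000

Median = 44.5000


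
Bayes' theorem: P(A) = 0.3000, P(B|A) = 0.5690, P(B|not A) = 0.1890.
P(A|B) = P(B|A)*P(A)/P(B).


P(B) = P(B|A)*P(A) + P(B|A')*P(A')
= 0.5690*0.3000 + 0.1890*0.7000
= 0.170700 + 0.132300 = 0.303000
P(A|B) = 0.170700/0.303000 = 0.5634

P(A|B) = 0.5634


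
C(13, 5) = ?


C(13,5) = 13!/(5! × 8!)
= 6227020800/(120 × 40320)
= 1287

C(13,5) = 1287


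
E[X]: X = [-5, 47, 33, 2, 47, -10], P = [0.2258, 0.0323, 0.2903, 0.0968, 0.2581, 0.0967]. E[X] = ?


E[X] = -5*0.2258 + 47*0.0323 + 33*0.2903 + 2*0.0968 + 47*0.2581 - 10*0.0967
= -1.1290 + 1.5181 + 9.5799 + 0.1936 + 12.1307 - 0.9670
= 21.3263

E[X] = 21.3263


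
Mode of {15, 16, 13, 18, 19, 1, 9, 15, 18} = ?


Frequencies: 1:1, 9:1, 13:1, 15:2, 16:1, 18:2, 19:1
Max frequency = 2
Mode = 15, 18

Mode = 15, 18


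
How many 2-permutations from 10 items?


P(10,2) = 10!/8!
= 3628800/40320
= 90

P(10,2) = 90


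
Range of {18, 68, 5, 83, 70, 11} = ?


Max = 83, Min = 5
Range = 83 - 5 = 78

Range = 78


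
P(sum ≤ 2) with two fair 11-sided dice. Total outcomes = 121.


Total outcomes = 11×11 = 121
Favorable (sum ≤ 2): 1
P = 1/121 = 0.0083

P = 0.0083


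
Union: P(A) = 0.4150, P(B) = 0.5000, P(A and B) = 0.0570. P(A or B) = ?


P(A∪B) = 0.4150 + 0.5000 - 0.0570
= 0.9150 - 0.0570
= 0.8580

P(A∪B) = 0.8580


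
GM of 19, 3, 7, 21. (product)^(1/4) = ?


Product = 19 × 3 × 7 × 21 = 8379
GM = 8379^(1/4) = 9.5675

GM = 9.5675


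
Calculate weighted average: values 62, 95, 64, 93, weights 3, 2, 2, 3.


Numerator = 62*3 + 95*2 + 64*2 + 93*3 = 783
Denominator = 3 + 2 + 2 + 3 = 10
WM = 783/10 = 78.3000

WM = 78.3000


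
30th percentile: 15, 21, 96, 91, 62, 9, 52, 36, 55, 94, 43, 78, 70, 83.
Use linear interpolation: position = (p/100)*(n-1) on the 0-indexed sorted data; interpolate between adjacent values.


Sorted: 9, 15, 21, 36, 43, 52, 55, 62, 70, 78, 83, 91, 94, 96
n = 14
Index = 30/100 * 13 = 3.9000
Lower = data[3] = 36, Upper = data[4] = 43
P30 = 36 + 0.9000*(7) = 42.3000

P30 = 42.3000


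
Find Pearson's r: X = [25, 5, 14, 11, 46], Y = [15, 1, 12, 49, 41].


Mean X = 20.2000, Mean Y = 23.6000
SD X = 14.441607, SD Y = 18.260340
Cov = 117.880000
r = 117.880000/(14.441607*18.260340) = 0.4470

r = 0.4470


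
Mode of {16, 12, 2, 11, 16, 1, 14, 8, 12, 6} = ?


Frequencies: 1:1, 2:1, 6:1, 8:1, 11:1, 12:2, 14:1, 16:2
Max frequency = 2
Mode = 12, 16

Mode = 12, 16


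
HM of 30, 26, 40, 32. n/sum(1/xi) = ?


Sum of reciprocals = 1/30 + 1/26 + 1/40 + 1/32 = 0.128045
HM = 4/0.128045 = 31.2390

HM = 31.2390


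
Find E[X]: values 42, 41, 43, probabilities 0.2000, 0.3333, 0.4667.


E[X] = 42*0.2000 + 41*0.3333 + 43*0.4667
= 8.4000 + 13.6653 + 20.0681
= 42.1334

E[X] = 42.1334


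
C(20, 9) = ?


C(20,9) = 20!/(9! × 11!)
= 2432902008176640000/(362880 × 39916800)
= 167960

C(20,9) = 167960


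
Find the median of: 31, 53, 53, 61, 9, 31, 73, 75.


Sorted: 9, 31, 31, 53, 53, 61, 73, 75
n = 8 (even)
Middle values: 53 and 53
Median = (53+53)/2 = 53.0000

Median = 53.0000


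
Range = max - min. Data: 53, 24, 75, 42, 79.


Max = 79, Min = 24
Range = 79 - 24 = 55

Range = 55


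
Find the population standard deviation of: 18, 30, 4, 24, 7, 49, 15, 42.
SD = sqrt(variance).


Mean = 23.6250
Variance = 223.7344
SD = sqrt(223.7344) = 14.9578

SD = 14.9578


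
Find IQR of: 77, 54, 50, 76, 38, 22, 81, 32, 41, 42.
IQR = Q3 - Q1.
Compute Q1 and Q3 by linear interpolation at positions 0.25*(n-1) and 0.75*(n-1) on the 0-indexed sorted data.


Sorted: 22, 32, 38, 41, 42, 50, 54, 76, 77, 81
Q1 (25th %ile) = 38.7500
Q3 (75th %ile) = 70.5000
IQR = 70.5000 - 38.7500 = 31.7500

IQR = 31.7500


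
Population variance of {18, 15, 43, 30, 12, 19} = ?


Mean = 22.8333
Squared deviations: 23.3611, 61.3611, 406.6944, 51.3611, 117.3611, 14.6944
Sum = 674.8333
Variance = 674.8333/6 = 112.4722

Variance = 112.4722


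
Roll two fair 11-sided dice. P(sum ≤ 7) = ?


Total outcomes = 11×11 = 121
Favorable (sum ≤ 7): 21
P = 21/121 = 0.1736

P = 0.1736


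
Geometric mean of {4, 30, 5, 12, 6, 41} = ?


Product = 4 × 30 × 5 × 12 × 6 × 41 = 1771200
GM = 1771200^(1/6) = 10.9996

GM = 10.9996


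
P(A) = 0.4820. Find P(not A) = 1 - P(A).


P(not A) = 1 - 0.4820 = 0.5180

P(not A) = 0.5180


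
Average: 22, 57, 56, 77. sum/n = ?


Sum = 22 + 57 + 56 + 77 = 212
n = 4
Mean = 212/4 = 53.0000

Mean = 53.0000


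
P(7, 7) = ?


P(7,7) = 7!/0!
= 5040/1
= 5040

P(7,7) = 5040


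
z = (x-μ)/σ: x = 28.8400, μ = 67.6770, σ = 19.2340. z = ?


z = (28.8400 - 67.6770)/19.2340
= -38.8370/19.2340
= -2.0192

z = -2.0192


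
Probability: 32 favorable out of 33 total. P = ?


P = 32/33 = 0.9697

P = 0.9697


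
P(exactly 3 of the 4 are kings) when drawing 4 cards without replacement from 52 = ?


Hypergeometric: P(X=3) = C(4,3)·C(48,1) / C(52,4)
= 4 × 48 / 270725
= 192/270725 = 0.0007

P = 0.0007


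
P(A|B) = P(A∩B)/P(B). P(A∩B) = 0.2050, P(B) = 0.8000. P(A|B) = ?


P(A|B) = 0.2050/0.8000 = 0.2562

P(A|B) = 0.2562


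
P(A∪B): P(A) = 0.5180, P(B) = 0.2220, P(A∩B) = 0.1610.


P(A∪B) = 0.5180 + 0.2220 - 0.1610
= 0.7400 - 0.1610
= 0.5790

P(A∪B) = 0.5790


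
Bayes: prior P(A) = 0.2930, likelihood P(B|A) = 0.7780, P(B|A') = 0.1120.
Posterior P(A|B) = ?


P(B) = P(B|A)*P(A) + P(B|A')*P(A')
= 0.7780*0.2930 + 0.1120*0.7070
= 0.227954 + 0.079184 = 0.307138
P(A|B) = 0.227954/0.307138 = 0.7422

P(A|B) = 0.7422


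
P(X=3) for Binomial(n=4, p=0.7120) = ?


C(4,3) = 4
p^3 = 0.360944
(1-p)^1 = 0.288000
P = 4 * 0.360944 * 0.288000 = 0.4158

P(X=3) = 0.4158


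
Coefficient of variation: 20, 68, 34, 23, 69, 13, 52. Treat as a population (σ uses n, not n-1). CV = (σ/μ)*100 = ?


Mean = 39.8571
SD = 21.4571
CV = (21.4571/39.8571)*100 = 53.8351%

CV = 53.8351%


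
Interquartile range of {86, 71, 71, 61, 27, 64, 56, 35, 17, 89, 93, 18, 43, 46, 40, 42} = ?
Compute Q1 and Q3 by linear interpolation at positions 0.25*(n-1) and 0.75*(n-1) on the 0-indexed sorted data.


Sorted: 17, 18, 27, 35, 40, 42, 43, 46, 56, 61, 64, 71, 71, 86, 89, 93
Q1 (25th %ile) = 38.7500
Q3 (75th %ile) = 71.0000
IQR = 71.0000 - 38.7500 = 32.2500

IQR = 32.2500


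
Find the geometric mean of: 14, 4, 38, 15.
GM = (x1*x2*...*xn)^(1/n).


Product = 14 × 4 × 38 × 15 = 31920
GM = 31920^(1/4) = 13.3664

GM = 13.3664


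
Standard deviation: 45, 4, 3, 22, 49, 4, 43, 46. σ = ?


Mean = 27.0000
Variance = 385.5000
SD = sqrt(385.5000) = 19.6342

SD = 19.6342


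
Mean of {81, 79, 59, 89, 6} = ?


Sum = 81 + 79 + 59 + 89 + 6 = 314
n = 5
Mean = 314/5 = 62.8000

Mean = 62.8000


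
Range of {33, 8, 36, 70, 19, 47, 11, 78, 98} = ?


Max = 98, Min = 8
Range = 98 - 8 = 90

Range = 90


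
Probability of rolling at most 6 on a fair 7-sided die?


Favorable outcomes (roll ≤ 6): 6
Total outcomes = 7
P = 6/7 = 0.8571

P = 0.8571


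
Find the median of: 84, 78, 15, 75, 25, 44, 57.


Sorted: 15, 25, 44, 57, 75, 78, 84
n = 7 (odd)
Middle value = 57

Median = 57


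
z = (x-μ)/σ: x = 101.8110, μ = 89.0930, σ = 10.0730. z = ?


z = (101.8110 - 89.0930)/10.0730
= 12.7180/10.0730
= 1.2626

z = 1.2626


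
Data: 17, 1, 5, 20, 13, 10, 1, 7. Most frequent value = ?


Frequencies: 1:2, 5:1, 7:1, 10:1, 13:1, 17:1, 20:1
Max frequency = 2
Mode = 1

Mode = 1


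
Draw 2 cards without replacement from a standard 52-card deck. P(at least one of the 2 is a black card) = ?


P(at least one) = 1 - P(none)
P(none) = (26/52) × (25/51) = 0.245098
P(at least one) = 1 - 0.245098 = 0.7549

P = 0.7549


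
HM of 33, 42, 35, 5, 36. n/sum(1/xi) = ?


Sum of reciprocals = 1/33 + 1/42 + 1/35 + 1/5 + 1/36 = 0.310462
HM = 5/0.310462 = 16.1050

HM = 16.1050


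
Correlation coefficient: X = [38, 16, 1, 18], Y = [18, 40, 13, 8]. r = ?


Mean X = 18.2500, Mean Y = 19.7500
SD X = 13.160072, SD Y = 12.214234
Cov = 9.812500
r = 9.812500/(13.160072*12.214234) = 0.0610

r = 0.0610


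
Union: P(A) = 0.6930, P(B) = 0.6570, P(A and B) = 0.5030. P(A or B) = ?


P(A∪B) = 0.6930 + 0.6570 - 0.5030
= 1.3500 - 0.5030
= 0.8470

P(A∪B) = 0.8470


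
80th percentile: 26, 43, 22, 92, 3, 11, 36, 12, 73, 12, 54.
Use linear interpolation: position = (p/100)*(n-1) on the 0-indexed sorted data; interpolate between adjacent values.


Sorted: 3, 11, 12, 12, 22, 26, 36, 43, 54, 73, 92
n = 11
Index = 80/100 * 10 = 8.0000
Lower = data[8] = 54, Upper = data[9] = 73
P80 = 54 + 0*(19) = 54.0000

P80 = 54.0000


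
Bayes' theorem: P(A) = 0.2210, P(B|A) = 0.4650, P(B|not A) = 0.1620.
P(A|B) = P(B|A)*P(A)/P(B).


P(B) = P(B|A)*P(A) + P(B|A')*P(A')
= 0.4650*0.2210 + 0.1620*0.7790
= 0.102765 + 0.126198 = 0.228963
P(A|B) = 0.102765/0.228963 = 0.4488

P(A|B) = 0.4488


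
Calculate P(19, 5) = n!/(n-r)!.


P(19,5) = 19!/14!
= 121645100408832000/87178291200
= 1395360

P(19,5) = 1395360


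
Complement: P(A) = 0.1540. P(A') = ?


P(not A) = 1 - 0.1540 = 0.8460

P(not A) = 0.8460


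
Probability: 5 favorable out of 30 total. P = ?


P = 5/30 = 0.1667

P = 0.1667


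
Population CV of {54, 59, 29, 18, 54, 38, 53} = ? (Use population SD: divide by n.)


Mean = 43.5714
SD = 14.3513
CV = (14.3513/43.5714)*100 = 32.9374%

CV = 32.9374%


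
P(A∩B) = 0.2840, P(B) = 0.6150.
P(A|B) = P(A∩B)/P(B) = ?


P(A|B) = 0.2840/0.6150 = 0.4618

P(A|B) = 0.4618


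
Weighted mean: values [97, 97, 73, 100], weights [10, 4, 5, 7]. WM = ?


Numerator = 97*10 + 97*4 + 73*5 + 100*7 = 2423
Denominator = 10 + 4 + 5 + 7 = 26
WM = 2423/26 = 93.1923

WM = 93.1923


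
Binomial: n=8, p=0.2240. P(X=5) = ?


C(8,5) = 56
p^5 = 0.000564
(1-p)^3 = 0.467289
P = 56 * 0.000564 * 0.467289 = 0.0148

P(X=5) = 0.0148


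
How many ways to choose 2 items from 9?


C(9,2) = 9!/(2! × 7!)
= 362880/(2 × 5040)
= 36

C(9,2) = 36


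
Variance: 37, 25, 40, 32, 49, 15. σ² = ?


Mean = 33.0000
Squared deviations: 16.0000, 64.0000, 49.0000, 1.0000, 256.0000, 324.0000
Sum = 710.0000
Variance = 710.0000/6 = 118.3333

Variance = 118.3333


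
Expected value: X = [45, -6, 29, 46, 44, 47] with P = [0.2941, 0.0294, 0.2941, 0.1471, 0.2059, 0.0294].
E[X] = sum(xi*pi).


E[X] = 45*0.2941 - 6*0.0294 + 29*0.2941 + 46*0.1471 + 44*0.2059 + 47*0.0294
= 13.2345 - 0.1764 + 8.5289 + 6.7666 + 9.0596 + 1.3818
= 38.7950

E[X] = 38.7950


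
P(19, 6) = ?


P(19,6) = 19!/13!
= 121645100408832000/6227020800
= 19535040

P(19,6) = 19535040


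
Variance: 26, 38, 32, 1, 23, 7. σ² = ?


Mean = 21.1667
Squared deviations: 23.3611, 283.3611, 117.3611, 406.6944, 3.3611, 200.6944
Sum = 1034.8333
Variance = 1034.8333/6 = 172.4722

Variance = 172.4722


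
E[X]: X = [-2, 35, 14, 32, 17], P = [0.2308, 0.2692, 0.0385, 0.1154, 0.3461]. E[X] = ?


E[X] = -2*0.2308 + 35*0.2692 + 14*0.0385 + 32*0.1154 + 17*0.3461
= -0.4616 + 9.4220 + 0.5390 + 3.6928 + 5.8837
= 19.0759

E[X] = 19.0759


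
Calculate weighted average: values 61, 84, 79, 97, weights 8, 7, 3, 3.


Numerator = 61*8 + 84*7 + 79*3 + 97*3 = 1604
Denominator = 8 + 7 + 3 + 3 = 21
WM = 1604/21 = 76.3810

WM = 76.3810


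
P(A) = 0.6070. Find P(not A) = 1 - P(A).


P(not A) = 1 - 0.6070 = 0.3930

P(not A) = 0.3930


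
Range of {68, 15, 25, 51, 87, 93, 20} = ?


Max = 93, Min = 15
Range = 93 - 15 = 78

Range = 78


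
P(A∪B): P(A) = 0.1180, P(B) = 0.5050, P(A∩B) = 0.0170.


P(A∪B) = 0.1180 + 0.5050 - 0.0170
= 0.6230 - 0.0170
= 0.6060

P(A∪B) = 0.6060


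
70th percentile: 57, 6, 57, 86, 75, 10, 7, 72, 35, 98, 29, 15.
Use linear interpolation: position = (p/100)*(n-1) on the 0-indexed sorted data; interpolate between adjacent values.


Sorted: 6, 7, 10, 15, 29, 35, 57, 57, 72, 75, 86, 98
n = 12
Index = 70/100 * 11 = 7.7000
Lower = data[7] = 57, Upper = data[8] = 72
P70 = 57 + 0.7000*(15) = 67.5000

P70 = 67.5000


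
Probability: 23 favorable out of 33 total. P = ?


P = 23/33 = 0.6970

P = 0.6970


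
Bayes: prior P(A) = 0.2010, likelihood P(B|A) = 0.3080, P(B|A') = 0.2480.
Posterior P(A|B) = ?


P(B) = P(B|A)*P(A) + P(B|A')*P(A')
= 0.3080*0.2010 + 0.2480*0.7990
= 0.061908 + 0.198152 = 0.260060
P(A|B) = 0.061908/0.260060 = 0.2381

P(A|B) = 0.2381


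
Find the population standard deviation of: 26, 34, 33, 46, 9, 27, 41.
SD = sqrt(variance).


Mean = 30.8571
Variance = 123.2653
SD = sqrt(123.2653) = 11.1025

SD = 11.1025


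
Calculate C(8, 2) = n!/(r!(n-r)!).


C(8,2) = 8!/(2! × 6!)
= 40320/(2 × 720)
= 28

C(8,2) = 28


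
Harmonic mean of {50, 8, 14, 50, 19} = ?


Sum of reciprocals = 1/50 + 1/8 + 1/14 + 1/50 + 1/19 = 0.289060
HM = 5/0.289060 = 17.2974

HM = 17.2974


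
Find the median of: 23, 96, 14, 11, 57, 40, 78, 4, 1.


Sorted: 1, 4, 11, 14, 23, 40, 57, 78, 96
n = 9 (odd)
Middle value = 23

Median = 23


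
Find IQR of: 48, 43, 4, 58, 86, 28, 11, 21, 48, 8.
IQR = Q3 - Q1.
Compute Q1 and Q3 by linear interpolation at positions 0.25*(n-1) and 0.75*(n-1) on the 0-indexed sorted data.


Sorted: 4, 8, 11, 21, 28, 43, 48, 48, 58, 86
Q1 (25th %ile) = 13.5000
Q3 (75th %ile) = 48.0000
IQR = 48.0000 - 13.5000 = 34.5000

IQR = 34.5000


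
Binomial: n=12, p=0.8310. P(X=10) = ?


C(12,10) = 66
p^10 = 0.157040
(1-p)^2 = 0.028561
P = 66 * 0.157040 * 0.028561 = 0.2960

P(X=10) = 0.2960


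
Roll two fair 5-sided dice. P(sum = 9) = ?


Total outcomes = 5×5 = 25
Favorable (sum = 9): 2
P = 2/25 = 0.0800

P = 0.0800


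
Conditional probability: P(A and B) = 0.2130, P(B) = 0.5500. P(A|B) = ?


P(A|B) = 0.2130/0.5500 = 0.3873

P(A|B) = 0.3873


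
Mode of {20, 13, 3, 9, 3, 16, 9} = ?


Frequencies: 3:2, 9:2, 13:1, 16:1, 20:1
Max frequency = 2
Mode = 3, 9

Mode = 3, 9


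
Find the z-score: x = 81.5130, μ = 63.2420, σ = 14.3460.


z = (81.5130 - 63.2420)/14.3460
= 18.2710/14.3460
= 1.2736

z = 1.2736


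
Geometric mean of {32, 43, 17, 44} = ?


Product = 32 × 43 × 17 × 44 = 1029248
GM = 1029248^(1/4) = 31.8515

GM = 31.8515


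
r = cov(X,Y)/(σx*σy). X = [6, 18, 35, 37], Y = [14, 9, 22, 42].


Mean X = 24.0000, Mean Y = 21.7500
SD X = 12.747549, SD Y = 12.577261
Cov = 120.500000
r = 120.500000/(12.747549*12.577261) = 0.7516

r = 0.7516


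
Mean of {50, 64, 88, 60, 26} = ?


Sum = 50 + 64 + 88 + 60 + 26 = 288
n = 5
Mean = 288/5 = 57.6000

Mean = 57.6000


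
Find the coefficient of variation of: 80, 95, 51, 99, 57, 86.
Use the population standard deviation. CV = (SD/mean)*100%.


Mean = 78.0000
SD = 18.1108
CV = (18.1108/78.0000)*100 = 23.2189%

CV = 23.2189%


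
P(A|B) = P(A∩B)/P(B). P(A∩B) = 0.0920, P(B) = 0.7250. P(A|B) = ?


P(A|B) = 0.0920/0.7250 = 0.1269

P(A|B) = 0.1269


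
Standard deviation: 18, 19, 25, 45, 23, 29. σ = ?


Mean = 26.5000
Variance = 81.9167
SD = sqrt(81.9167) = 9.0508

SD = 9.0508


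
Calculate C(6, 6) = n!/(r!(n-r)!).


C(6,6) = 6!/(6! × 0!)
= 720/(720 × 1)
= 1

C(6,6) = 1


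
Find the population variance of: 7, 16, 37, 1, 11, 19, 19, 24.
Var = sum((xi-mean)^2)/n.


Mean = 16.7500
Squared deviations: 95.0625, 0.5625, 410.0625, 248.0625, 33.0625, 5.0625, 5.0625, 52.5625
Sum = 849.5000
Variance = 849.5000/8 = 106.1875

Variance = 106.1875


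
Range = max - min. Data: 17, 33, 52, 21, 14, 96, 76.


Max = 96, Min = 14
Range = 96 - 14 = 82

Range = 82


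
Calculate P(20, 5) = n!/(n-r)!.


P(20,5) = 20!/15!
= 2432902008176640000/1307674368000
= 1860480

P(20,5) = 1860480


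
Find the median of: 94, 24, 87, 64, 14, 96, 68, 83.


Sorted: 14, 24, 64, 68, 83, 87, 94, 96
n = 8 (even)
Middle values: 68 and 83
Median = (68+83)/2 = 75.5000

Median = 75.5000


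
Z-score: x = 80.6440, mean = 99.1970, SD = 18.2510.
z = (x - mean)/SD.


z = (80.6440 - 99.1970)/18.2510
= -18.5530/18.2510
= -1.0165

z = -1.0165


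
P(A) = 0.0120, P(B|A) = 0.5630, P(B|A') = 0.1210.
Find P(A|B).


P(B) = P(B|A)*P(A) + P(B|A')*P(A')
= 0.5630*0.0120 + 0.1210*0.9880
= 0.006756 + 0.119548 = 0.126304
P(A|B) = 0.006756/0.126304 = 0.0535

P(A|B) = 0.0535
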